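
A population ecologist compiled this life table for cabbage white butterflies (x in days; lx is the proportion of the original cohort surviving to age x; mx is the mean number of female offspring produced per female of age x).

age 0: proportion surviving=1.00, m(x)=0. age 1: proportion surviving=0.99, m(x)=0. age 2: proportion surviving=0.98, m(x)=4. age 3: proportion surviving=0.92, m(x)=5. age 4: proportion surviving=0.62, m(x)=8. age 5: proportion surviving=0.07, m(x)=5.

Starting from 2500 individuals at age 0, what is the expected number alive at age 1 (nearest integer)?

2475

Expected survivors = N0 · l_1 = 2500 × 0.99 = 2475 → 2475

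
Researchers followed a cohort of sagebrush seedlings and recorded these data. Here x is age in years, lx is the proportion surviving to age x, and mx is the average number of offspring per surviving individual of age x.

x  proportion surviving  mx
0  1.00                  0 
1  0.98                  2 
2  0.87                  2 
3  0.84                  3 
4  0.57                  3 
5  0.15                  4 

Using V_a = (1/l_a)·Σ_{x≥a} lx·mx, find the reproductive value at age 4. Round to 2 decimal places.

lx·mx for x ≥ 4: 1.71, 0.6 → sum = 2.31
V_4 = 2.31 / l_4 = 2.31 / 0.57 = 4.052632… → 4.05

4.05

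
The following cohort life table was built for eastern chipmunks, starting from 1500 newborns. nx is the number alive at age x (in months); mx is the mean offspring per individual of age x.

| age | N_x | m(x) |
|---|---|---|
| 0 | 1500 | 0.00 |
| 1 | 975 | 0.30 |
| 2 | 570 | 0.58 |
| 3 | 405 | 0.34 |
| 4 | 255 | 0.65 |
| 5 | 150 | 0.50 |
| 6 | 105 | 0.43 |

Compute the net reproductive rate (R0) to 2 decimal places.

0.70

lx = nx/n0 = nx/1500: 1, 0.65, 0.38, 0.27, 0.17, 0.1, 0.07
lx·mx by age: 0, 0.195, 0.2204, 0.0918, 0.1105, 0.05, 0.0301
R0 = Σ lx·mx = 0.6978 → 0.70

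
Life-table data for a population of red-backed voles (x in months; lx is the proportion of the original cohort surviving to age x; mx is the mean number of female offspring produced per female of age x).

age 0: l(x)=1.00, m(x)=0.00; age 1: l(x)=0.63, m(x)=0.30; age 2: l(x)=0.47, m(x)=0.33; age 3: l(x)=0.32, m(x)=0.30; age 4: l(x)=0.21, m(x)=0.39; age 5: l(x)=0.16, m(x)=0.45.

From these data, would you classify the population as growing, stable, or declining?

declining

R0 = Σ lx·mx = 0 + 0.189 + 0.1551 + 0.096 + 0.0819 + 0.072 = 0.594
R0 < 1, so the population is declining.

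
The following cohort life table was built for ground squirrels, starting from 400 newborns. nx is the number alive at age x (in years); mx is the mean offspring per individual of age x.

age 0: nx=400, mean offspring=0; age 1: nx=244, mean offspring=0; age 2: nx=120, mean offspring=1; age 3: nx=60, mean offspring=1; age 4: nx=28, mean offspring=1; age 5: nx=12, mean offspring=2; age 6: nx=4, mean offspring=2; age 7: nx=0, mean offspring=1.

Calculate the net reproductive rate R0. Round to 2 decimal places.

lx = nx/n0 = nx/400: 1, 0.61, 0.3, 0.15, 0.07, 0.03, 0.01, 0
lx·mx by age: 0, 0, 0.3, 0.15, 0.07, 0.06, 0.02, 0
R0 = Σ lx·mx = 0.6 → 0.60

0.60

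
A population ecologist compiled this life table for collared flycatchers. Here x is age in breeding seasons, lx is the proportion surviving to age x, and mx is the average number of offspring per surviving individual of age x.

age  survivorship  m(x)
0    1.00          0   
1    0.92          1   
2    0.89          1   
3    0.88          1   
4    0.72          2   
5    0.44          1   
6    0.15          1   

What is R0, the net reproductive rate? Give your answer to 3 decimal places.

4.720

lx·mx by age: 0, 0.92, 0.89, 0.88, 1.44, 0.44, 0.15
R0 = Σ lx·mx = 4.72 → 4.720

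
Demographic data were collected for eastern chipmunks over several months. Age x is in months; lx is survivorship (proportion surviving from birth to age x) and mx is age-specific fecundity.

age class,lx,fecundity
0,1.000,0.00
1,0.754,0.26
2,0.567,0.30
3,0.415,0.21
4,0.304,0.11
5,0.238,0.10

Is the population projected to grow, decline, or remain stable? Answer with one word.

R0 = Σ lx·mx = 0 + 0.19604 + 0.1701 + 0.08715 + 0.03344 + 0.0238 = 0.51053
R0 < 1, so the population is declining.

declining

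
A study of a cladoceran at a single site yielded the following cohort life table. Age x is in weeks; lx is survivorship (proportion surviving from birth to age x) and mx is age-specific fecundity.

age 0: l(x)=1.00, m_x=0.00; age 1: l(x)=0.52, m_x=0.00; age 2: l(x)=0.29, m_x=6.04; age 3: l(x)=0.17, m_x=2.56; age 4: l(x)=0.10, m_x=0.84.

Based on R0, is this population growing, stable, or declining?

growing

R0 = Σ lx·mx = 0 + 0 + 1.7516 + 0.4352 + 0.084 = 2.2708
R0 > 1, so the population is growing.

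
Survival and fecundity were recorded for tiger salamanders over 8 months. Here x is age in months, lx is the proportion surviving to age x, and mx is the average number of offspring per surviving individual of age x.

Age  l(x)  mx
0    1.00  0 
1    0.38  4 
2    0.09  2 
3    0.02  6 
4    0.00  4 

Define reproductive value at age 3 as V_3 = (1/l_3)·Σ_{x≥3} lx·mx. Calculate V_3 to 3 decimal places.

6.000

lx·mx for x ≥ 3: 0.12, 0 → sum = 0.12
V_3 = 0.12 / l_3 = 0.12 / 0.02 = 6 → 6.000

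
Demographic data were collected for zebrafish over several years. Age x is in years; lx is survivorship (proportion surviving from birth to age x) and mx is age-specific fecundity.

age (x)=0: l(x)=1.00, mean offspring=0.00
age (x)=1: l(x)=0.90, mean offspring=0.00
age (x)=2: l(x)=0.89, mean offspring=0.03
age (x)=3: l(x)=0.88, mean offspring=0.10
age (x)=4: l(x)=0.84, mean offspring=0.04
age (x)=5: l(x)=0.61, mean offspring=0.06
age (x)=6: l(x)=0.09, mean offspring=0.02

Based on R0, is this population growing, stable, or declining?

R0 = Σ lx·mx = 0 + 0 + 0.0267 + 0.088 + 0.0336 + 0.0366 + 0.0018 = 0.1867
R0 < 1, so the population is declining.

declining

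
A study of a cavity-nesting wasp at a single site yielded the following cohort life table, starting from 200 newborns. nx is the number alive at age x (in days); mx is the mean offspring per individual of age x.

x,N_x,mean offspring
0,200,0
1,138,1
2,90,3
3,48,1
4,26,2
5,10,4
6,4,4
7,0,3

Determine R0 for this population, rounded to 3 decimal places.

lx = nx/n0 = nx/200: 1, 0.69, 0.45, 0.24, 0.13, 0.05, 0.02, 0
lx·mx by age: 0, 0.69, 1.35, 0.24, 0.26, 0.2, 0.08, 0
R0 = Σ lx·mx = 2.82 → 2.820

2.820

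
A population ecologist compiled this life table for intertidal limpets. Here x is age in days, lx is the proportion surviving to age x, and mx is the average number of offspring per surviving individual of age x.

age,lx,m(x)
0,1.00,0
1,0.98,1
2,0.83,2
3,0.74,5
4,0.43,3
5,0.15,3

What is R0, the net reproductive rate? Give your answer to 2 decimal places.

8.08

lx·mx by age: 0, 0.98, 1.66, 3.7, 1.29, 0.45
R0 = Σ lx·mx = 8.08 → 8.08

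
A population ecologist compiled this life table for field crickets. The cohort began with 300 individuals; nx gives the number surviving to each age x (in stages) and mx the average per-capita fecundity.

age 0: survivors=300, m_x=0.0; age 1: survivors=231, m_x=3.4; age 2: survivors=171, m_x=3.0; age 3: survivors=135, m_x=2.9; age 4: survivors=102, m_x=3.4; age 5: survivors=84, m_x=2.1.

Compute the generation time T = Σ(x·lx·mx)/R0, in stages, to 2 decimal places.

2.37

lx = nx/n0 = nx/300: 1, 0.77, 0.57, 0.45, 0.34, 0.28
lx·mx: 0, 2.618, 1.71, 1.305, 1.156, 0.588 → R0 = 7.377
x·lx·mx: 0, 2.618, 3.42, 3.915, 4.624, 2.94 → Σ = 17.517
T = 17.517 / 7.377 = 2.374542… → 2.37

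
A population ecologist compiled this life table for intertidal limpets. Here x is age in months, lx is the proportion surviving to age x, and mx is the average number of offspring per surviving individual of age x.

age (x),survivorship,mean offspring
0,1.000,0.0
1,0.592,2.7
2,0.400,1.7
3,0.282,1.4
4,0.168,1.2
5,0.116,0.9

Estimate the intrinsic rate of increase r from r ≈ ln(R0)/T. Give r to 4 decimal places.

R0 = Σ lx·mx = 0 + 1.5984 + 0.68 + 0.3948 + 0.2016 + 0.1044 = 2.9792
Σ x·lx·mx = 5.4712; T = 5.4712/2.9792 = 1.83647…
r ≈ ln(R0)/T = ln(2.9792)/1.83647… = 0.594432… → 0.5944

0.5944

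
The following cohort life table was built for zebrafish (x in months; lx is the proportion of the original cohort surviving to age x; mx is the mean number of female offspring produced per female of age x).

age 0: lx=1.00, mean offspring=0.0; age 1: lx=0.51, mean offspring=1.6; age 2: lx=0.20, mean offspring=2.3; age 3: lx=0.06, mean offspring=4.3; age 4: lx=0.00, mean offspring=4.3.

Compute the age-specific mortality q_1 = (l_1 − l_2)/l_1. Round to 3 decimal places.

0.608

q_1 = (l_1 − l_2) / l_1 = (0.51 − 0.2) / 0.51
     = 0.31 / 0.51 = 0.607843… → 0.608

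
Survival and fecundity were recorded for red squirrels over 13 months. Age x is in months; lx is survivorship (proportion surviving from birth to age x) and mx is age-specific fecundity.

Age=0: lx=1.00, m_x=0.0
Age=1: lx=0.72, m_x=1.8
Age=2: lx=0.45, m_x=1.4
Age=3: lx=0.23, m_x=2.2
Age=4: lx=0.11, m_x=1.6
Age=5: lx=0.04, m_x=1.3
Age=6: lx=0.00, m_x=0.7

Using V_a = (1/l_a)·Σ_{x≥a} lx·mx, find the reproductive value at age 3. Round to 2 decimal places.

3.19

lx·mx for x ≥ 3: 0.506, 0.176, 0.052, 0 → sum = 0.734
V_3 = 0.734 / l_3 = 0.734 / 0.23 = 3.191304… → 3.19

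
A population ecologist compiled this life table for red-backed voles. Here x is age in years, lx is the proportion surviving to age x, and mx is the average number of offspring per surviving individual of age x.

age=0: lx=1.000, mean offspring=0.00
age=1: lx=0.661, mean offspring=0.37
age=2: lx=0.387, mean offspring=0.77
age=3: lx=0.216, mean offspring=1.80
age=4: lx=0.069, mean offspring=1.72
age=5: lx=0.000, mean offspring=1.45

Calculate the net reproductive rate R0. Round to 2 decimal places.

1.05

lx·mx by age: 0, 0.24457, 0.29799, 0.3888, 0.11868, 0
R0 = Σ lx·mx = 1.05004 → 1.05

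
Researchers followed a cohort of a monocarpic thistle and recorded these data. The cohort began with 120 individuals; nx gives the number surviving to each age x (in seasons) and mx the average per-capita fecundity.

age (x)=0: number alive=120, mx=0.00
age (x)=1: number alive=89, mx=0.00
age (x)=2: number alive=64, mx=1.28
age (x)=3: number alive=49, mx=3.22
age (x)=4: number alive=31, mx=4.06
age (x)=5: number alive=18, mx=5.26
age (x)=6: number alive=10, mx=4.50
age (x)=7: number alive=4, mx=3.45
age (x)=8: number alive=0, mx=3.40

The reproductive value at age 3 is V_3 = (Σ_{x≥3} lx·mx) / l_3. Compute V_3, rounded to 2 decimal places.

8.92

lx = nx/n0 = nx/120: 1, 0.74167…, 0.53333…, 0.40833…, 0.25833…, 0.15, 0.08333…, 0.03333…, 0
lx·mx for x ≥ 3: 1.314833…, 1.048833…, 0.789, 0.375…, 0.115…, 0 → sum = 3.642667…
V_3 = 3.642667… / l_3 = 3.642667… / 0.408333… = 8.920816… → 8.92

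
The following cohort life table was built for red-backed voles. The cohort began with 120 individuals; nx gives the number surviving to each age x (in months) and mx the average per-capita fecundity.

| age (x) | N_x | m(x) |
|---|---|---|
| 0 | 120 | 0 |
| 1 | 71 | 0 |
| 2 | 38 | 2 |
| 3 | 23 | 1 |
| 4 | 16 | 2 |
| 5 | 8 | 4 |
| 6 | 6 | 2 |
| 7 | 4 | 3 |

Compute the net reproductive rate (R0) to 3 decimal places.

1.558

lx = nx/n0 = nx/120: 1, 0.59167…, 0.31667…, 0.19167…, 0.13333…, 0.06667…, 0.05, 0.03333…
lx·mx by age: 0, 0, 0.633333…, 0.191667…, 0.266667…, 0.266667…, 0.1, 0.1…
R0 = Σ lx·mx = 1.558333… → 1.558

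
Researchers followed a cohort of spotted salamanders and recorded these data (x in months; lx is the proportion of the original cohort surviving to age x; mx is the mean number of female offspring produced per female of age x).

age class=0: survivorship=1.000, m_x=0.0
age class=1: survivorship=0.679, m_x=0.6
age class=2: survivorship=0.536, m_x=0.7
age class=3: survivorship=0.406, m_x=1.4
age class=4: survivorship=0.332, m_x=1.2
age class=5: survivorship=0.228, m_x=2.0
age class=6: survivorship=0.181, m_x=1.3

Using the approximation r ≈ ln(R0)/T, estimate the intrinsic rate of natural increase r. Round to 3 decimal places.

0.267

R0 = Σ lx·mx = 0 + 0.4074 + 0.3752 + 0.5684 + 0.3984 + 0.456 + 0.2353 = 2.4407
Σ x·lx·mx = 8.1484; T = 8.1484/2.4407 = 3.33855…
r ≈ ln(R0)/T = ln(2.4407)/3.33855… = 0.26727… → 0.267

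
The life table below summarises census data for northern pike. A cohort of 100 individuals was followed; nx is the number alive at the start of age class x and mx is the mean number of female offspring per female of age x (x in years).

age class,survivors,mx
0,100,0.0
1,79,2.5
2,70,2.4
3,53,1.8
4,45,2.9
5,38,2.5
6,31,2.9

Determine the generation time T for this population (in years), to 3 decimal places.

3.035

lx = nx/n0 = nx/100: 1, 0.79, 0.7, 0.53, 0.45, 0.38, 0.31
lx·mx: 0, 1.975, 1.68, 0.954, 1.305, 0.95, 0.899 → R0 = 7.763
x·lx·mx: 0, 1.975, 3.36, 2.862, 5.22, 4.75, 5.394 → Σ = 23.561
T = 23.561 / 7.763 = 3.035038… → 3.035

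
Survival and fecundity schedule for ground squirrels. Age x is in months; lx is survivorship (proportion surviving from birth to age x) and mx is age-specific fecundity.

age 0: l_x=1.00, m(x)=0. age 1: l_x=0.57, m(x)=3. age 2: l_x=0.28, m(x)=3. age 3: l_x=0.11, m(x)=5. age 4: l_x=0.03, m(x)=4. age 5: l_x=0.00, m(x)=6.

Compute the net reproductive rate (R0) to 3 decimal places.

3.220

lx·mx by age: 0, 1.71, 0.84, 0.55, 0.12, 0
R0 = Σ lx·mx = 3.22 → 3.220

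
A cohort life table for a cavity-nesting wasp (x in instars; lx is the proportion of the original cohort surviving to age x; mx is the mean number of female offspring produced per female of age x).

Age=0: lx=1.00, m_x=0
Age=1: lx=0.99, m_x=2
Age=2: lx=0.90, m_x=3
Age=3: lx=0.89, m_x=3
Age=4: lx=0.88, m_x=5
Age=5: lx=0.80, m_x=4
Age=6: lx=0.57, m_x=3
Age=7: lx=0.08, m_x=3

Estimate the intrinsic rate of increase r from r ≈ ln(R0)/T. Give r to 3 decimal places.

R0 = Σ lx·mx = 0 + 1.98 + 2.7 + 2.67 + 4.4 + 3.2 + 1.71 + 0.24 = 16.9
Σ x·lx·mx = 60.93; T = 60.93/16.9 = 3.60533…
r ≈ ln(R0)/T = ln(16.9)/3.60533… = 0.7842… → 0.784

0.784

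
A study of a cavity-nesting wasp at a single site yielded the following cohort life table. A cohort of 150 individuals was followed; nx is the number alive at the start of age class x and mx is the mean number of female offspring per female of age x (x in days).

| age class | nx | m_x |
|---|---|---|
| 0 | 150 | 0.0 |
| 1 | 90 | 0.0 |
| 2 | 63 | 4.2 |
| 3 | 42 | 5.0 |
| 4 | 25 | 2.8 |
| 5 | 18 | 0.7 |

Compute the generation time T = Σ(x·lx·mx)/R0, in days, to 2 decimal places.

2.70

lx = nx/n0 = nx/150: 1, 0.6, 0.42, 0.28, 0.16667…, 0.12
lx·mx: 0, 0, 1.764, 1.4, 0.466667…, 0.084 → R0 = 3.714667…
x·lx·mx: 0, 0, 3.528, 4.2, 1.866667…, 0.42 → Σ = 10.014667…
T = 10.014667… / 3.714667… = 2.69598… → 2.70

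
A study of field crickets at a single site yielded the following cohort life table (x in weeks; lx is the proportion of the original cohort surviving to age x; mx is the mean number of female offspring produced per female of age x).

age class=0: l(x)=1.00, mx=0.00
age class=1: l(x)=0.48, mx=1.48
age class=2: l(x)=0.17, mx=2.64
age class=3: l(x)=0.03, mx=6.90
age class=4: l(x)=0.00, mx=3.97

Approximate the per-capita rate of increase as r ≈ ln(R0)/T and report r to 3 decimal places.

R0 = Σ lx·mx = 0 + 0.7104 + 0.4488 + 0.207 + 0 = 1.3662
Σ x·lx·mx = 2.229; T = 2.229/1.3662 = 1.63153…
r ≈ ln(R0)/T = ln(1.3662)/1.63153… = 0.19125… → 0.191

0.191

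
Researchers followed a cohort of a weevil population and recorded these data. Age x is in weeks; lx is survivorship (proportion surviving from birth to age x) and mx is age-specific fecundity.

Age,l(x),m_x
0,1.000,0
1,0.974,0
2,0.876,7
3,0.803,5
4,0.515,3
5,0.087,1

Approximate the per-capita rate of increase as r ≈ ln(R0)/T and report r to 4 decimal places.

0.9394

R0 = Σ lx·mx = 0 + 0 + 6.132 + 4.015 + 1.545 + 0.087 = 11.779
Σ x·lx·mx = 30.924; T = 30.924/11.779 = 2.62535…
r ≈ ln(R0)/T = ln(11.779)/2.62535… = 0.939424… → 0.9394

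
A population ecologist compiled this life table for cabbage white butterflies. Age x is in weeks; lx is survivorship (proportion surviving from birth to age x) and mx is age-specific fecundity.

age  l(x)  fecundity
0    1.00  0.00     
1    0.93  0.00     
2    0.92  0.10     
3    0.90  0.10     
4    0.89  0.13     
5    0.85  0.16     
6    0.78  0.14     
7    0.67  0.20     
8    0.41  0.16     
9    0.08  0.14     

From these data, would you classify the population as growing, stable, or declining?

R0 = Σ lx·mx = 0 + 0 + 0.092 + 0.09 + 0.1157 + 0.136 + 0.1092 + 0.134 + 0.0656 + 0.0112 = 0.7537
R0 < 1, so the population is declining.

declining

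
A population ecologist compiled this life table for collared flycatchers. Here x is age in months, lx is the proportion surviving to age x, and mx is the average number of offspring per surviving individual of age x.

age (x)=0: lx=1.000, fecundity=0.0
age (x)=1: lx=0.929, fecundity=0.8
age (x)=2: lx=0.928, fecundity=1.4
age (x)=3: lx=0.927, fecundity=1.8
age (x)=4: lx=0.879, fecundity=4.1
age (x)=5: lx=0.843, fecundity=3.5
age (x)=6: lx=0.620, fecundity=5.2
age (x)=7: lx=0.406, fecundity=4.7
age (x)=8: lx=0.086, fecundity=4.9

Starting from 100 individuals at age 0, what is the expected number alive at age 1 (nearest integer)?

Expected survivors = N0 · l_1 = 100 × 0.929 = 92.9 → 93

93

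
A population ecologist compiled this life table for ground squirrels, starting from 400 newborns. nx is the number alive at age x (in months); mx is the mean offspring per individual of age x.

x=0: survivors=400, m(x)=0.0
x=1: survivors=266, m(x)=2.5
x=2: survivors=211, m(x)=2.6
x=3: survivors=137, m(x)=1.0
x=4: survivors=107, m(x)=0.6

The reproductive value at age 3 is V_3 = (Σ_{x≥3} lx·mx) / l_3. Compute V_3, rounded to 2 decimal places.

lx = nx/n0 = nx/400: 1, 0.665, 0.5275, 0.3425, 0.2675
lx·mx for x ≥ 3: 0.3425, 0.1605 → sum = 0.503
V_3 = 0.503 / l_3 = 0.503 / 0.3425 = 1.468613… → 1.47

1.47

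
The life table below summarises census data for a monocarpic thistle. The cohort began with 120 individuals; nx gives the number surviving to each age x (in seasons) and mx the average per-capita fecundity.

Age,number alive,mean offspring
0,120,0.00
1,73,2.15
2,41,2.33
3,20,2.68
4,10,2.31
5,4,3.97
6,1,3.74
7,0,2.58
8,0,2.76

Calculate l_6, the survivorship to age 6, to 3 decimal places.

0.008

l_6 = n_6/n_0 = 1/120 = 0.008333… → 0.008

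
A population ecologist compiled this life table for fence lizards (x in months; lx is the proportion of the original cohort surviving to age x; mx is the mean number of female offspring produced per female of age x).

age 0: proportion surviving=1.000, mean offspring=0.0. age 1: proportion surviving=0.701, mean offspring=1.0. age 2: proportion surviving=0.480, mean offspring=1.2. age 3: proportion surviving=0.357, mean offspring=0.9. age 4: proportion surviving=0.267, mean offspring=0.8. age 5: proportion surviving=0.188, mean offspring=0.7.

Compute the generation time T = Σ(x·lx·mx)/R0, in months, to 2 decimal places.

lx·mx: 0, 0.701, 0.576, 0.3213, 0.2136, 0.1316 → R0 = 1.9435
x·lx·mx: 0, 0.701, 1.152, 0.9639, 0.8544, 0.658 → Σ = 4.3293
T = 4.3293 / 1.9435 = 2.227579… → 2.23

2.23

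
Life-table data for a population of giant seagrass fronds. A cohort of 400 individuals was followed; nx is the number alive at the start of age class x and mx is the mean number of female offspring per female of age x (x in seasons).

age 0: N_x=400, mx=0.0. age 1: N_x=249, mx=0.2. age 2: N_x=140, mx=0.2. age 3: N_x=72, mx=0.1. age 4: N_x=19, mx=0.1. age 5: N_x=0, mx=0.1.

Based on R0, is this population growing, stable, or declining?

declining

lx = nx/n0 = nx/400: 1, 0.6225, 0.35, 0.18, 0.0475, 0
R0 = Σ lx·mx = 0 + 0.1245 + 0.07 + 0.018 + 0.00475 + 0 = 0.21725
R0 < 1, so the population is declining.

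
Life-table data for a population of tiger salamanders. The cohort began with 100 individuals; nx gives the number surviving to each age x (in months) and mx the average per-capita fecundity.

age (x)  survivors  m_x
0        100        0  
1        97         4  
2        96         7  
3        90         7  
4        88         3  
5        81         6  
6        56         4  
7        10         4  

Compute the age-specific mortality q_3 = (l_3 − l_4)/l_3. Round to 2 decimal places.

lx = nx/n0 = nx/100: 1, 0.97, 0.96, 0.9, 0.88, 0.81, 0.56, 0.1
q_3 = (l_3 − l_4) / l_3 = (0.9 − 0.88) / 0.9
     = 0.02 / 0.9 = 0.022222… → 0.02

0.02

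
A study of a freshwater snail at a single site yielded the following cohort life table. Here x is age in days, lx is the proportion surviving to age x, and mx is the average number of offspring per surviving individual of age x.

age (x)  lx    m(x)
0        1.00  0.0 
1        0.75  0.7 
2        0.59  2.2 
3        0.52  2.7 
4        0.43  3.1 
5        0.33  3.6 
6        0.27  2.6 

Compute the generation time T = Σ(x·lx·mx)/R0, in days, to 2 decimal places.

lx·mx: 0, 0.525, 1.298, 1.404, 1.333, 1.188, 0.702 → R0 = 6.45
x·lx·mx: 0, 0.525, 2.596, 4.212, 5.332, 5.94, 4.212 → Σ = 22.817
T = 22.817 / 6.45 = 3.537519… → 3.54

3.54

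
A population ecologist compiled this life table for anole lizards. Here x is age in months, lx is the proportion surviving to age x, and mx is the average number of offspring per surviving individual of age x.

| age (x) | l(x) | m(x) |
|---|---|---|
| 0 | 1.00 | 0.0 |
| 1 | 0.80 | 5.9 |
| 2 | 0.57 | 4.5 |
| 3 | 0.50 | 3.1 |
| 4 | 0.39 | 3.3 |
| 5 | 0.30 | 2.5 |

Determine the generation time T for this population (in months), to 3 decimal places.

lx·mx: 0, 4.72, 2.565, 1.55, 1.287, 0.75 → R0 = 10.872
x·lx·mx: 0, 4.72, 5.13, 4.65, 5.148, 3.75 → Σ = 23.398
T = 23.398 / 10.872 = 2.152134… → 2.152

2.152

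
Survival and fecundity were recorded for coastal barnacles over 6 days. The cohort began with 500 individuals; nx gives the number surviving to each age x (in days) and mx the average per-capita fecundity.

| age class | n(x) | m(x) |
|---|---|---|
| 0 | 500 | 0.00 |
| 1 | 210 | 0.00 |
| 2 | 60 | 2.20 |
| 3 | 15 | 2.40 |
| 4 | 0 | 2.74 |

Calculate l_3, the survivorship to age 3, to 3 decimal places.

0.030

l_3 = n_3/n_0 = 15/500 = 0.03 → 0.030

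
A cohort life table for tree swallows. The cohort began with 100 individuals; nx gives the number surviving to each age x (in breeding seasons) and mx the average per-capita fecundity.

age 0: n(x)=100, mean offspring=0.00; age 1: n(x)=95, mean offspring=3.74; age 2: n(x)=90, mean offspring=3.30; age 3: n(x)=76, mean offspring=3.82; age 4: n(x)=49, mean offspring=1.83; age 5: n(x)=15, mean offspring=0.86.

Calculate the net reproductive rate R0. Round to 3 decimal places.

lx = nx/n0 = nx/100: 1, 0.95, 0.9, 0.76, 0.49, 0.15
lx·mx by age: 0, 3.553, 2.97, 2.9032, 0.8967, 0.129
R0 = Σ lx·mx = 10.4519 → 10.452

10.452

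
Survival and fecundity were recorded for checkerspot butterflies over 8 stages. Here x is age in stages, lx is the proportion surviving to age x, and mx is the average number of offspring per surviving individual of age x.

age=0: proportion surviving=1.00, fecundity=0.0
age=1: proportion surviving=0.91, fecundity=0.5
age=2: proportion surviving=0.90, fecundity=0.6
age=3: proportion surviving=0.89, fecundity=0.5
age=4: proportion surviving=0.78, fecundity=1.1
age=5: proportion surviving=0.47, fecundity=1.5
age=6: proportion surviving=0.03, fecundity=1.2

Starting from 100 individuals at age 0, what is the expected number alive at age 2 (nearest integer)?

Expected survivors = N0 · l_2 = 100 × 0.90 = 90 → 90

90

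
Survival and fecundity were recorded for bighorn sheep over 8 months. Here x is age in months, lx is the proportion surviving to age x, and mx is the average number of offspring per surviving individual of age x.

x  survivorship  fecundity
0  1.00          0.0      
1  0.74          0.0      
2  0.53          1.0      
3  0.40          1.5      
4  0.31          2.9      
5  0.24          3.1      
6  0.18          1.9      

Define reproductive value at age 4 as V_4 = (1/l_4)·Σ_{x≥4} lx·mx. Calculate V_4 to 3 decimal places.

lx·mx for x ≥ 4: 0.899, 0.744, 0.342 → sum = 1.985
V_4 = 1.985 / l_4 = 1.985 / 0.31 = 6.403226… → 6.403

6.403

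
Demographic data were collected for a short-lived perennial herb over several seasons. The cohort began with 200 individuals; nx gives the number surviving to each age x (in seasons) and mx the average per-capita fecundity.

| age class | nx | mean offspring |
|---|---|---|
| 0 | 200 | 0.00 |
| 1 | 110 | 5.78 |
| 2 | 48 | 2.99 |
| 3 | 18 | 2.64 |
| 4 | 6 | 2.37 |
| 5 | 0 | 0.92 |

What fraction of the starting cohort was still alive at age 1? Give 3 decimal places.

l_1 = n_1/n_0 = 110/200 = 0.55 → 0.550

0.550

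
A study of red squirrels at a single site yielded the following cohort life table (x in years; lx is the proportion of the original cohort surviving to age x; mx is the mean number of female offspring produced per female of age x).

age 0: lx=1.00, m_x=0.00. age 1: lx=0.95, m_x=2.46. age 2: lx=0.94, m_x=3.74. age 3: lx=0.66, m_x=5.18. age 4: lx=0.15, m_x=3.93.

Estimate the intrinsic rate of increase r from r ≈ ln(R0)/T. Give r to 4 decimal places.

1.0266

R0 = Σ lx·mx = 0 + 2.337 + 3.5156 + 3.4188 + 0.5895 = 9.8609
Σ x·lx·mx = 21.9826; T = 21.9826/9.8609 = 2.22927…
r ≈ ln(R0)/T = ln(9.8609)/2.22927… = 1.026604… → 1.0266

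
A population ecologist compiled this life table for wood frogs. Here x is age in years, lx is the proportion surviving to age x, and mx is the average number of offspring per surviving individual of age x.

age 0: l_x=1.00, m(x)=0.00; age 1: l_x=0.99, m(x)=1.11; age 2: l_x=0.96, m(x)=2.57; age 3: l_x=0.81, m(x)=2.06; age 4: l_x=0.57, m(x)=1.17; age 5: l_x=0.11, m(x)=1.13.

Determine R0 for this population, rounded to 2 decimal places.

lx·mx by age: 0, 1.0989, 2.4672, 1.6686, 0.6669, 0.1243
R0 = Σ lx·mx = 6.0259 → 6.03

6.03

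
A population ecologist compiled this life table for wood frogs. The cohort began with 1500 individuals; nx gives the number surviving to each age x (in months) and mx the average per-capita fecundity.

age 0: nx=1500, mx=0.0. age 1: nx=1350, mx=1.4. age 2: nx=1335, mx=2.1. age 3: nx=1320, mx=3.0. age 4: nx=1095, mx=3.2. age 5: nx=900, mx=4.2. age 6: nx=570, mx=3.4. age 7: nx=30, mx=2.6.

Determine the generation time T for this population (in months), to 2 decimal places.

lx = nx/n0 = nx/1500: 1, 0.9, 0.89, 0.88, 0.73, 0.6, 0.38, 0.02
lx·mx: 0, 1.26, 1.869, 2.64, 2.336, 2.52, 1.292, 0.052 → R0 = 11.969
x·lx·mx: 0, 1.26, 3.738, 7.92, 9.344, 12.6, 7.752, 0.364 → Σ = 42.978
T = 42.978 / 11.969 = 3.590776… → 3.59

3.59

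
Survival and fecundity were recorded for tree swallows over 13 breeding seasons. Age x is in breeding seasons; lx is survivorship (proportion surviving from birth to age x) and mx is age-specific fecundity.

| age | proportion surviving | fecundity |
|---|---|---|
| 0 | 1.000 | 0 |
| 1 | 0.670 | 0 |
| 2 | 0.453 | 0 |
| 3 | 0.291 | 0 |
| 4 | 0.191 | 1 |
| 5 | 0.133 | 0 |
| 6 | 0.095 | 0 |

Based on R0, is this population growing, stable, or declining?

R0 = Σ lx·mx = 0 + 0 + 0 + 0 + 0.191 + 0 + 0 = 0.191
R0 < 1, so the population is declining.

declining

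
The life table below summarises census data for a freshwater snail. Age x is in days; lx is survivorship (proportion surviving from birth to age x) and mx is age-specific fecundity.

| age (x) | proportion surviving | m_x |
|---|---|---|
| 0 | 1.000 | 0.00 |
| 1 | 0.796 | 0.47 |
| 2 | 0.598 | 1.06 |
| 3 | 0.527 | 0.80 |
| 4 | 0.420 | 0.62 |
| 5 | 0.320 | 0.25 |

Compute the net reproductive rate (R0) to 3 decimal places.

1.770

lx·mx by age: 0, 0.37412, 0.63388, 0.4216, 0.2604, 0.08
R0 = Σ lx·mx = 1.77 → 1.770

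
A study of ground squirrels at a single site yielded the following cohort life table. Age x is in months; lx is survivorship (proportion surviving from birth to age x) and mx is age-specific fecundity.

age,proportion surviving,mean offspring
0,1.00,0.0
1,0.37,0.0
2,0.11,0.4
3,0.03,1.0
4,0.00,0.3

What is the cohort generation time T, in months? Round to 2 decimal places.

2.41

lx·mx: 0, 0, 0.044, 0.03, 0 → R0 = 0.074
x·lx·mx: 0, 0, 0.088, 0.09, 0 → Σ = 0.178
T = 0.178 / 0.074 = 2.405405… → 2.41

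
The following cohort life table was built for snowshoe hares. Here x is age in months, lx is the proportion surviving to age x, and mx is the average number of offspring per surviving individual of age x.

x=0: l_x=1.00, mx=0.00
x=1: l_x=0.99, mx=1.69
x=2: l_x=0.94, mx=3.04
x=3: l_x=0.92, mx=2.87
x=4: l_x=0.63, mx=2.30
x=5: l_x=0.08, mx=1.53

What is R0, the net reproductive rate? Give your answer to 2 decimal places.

8.74

lx·mx by age: 0, 1.6731, 2.8576, 2.6404, 1.449, 0.1224
R0 = Σ lx·mx = 8.7425 → 8.74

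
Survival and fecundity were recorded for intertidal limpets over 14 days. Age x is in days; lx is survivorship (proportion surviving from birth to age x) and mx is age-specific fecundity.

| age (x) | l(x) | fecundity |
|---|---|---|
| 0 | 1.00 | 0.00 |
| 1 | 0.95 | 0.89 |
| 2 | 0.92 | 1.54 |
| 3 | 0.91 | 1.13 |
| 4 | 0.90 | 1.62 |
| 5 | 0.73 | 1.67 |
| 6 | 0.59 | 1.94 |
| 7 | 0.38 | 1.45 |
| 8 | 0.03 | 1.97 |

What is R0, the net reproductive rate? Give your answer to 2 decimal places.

7.72

lx·mx by age: 0, 0.8455, 1.4168, 1.0283, 1.458, 1.2191, 1.1446, 0.551, 0.0591
R0 = Σ lx·mx = 7.7224 → 7.72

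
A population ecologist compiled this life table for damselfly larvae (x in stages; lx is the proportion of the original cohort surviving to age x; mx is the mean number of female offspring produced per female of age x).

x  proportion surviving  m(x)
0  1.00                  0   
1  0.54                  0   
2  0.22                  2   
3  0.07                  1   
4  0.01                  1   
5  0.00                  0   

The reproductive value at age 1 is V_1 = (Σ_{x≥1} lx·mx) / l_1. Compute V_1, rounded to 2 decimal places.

lx·mx for x ≥ 1: 0, 0.44, 0.07, 0.01, 0 → sum = 0.52
V_1 = 0.52 / l_1 = 0.52 / 0.54 = 0.962963… → 0.96

0.96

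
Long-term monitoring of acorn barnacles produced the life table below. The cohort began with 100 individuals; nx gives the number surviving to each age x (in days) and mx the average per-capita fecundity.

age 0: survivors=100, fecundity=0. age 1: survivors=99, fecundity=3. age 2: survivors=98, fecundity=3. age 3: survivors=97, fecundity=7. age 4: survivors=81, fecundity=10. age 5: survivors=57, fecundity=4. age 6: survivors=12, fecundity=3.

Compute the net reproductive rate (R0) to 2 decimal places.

23.44

lx = nx/n0 = nx/100: 1, 0.99, 0.98, 0.97, 0.81, 0.57, 0.12
lx·mx by age: 0, 2.97, 2.94, 6.79, 8.1, 2.28, 0.36
R0 = Σ lx·mx = 23.44 → 23.44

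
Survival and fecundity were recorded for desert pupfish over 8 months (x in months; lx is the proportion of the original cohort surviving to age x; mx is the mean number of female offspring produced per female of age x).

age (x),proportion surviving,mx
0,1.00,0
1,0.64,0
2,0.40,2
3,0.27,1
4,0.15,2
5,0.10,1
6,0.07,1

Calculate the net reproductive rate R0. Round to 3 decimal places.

1.540

lx·mx by age: 0, 0, 0.8, 0.27, 0.3, 0.1, 0.07
R0 = Σ lx·mx = 1.54 → 1.540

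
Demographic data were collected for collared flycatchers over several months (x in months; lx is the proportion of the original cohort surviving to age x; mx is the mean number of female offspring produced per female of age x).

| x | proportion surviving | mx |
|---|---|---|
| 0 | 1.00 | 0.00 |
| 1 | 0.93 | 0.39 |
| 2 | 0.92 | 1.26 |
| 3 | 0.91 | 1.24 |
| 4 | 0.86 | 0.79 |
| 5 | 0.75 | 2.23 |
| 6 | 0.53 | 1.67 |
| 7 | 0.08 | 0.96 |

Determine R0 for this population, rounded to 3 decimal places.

lx·mx by age: 0, 0.3627, 1.1592, 1.1284, 0.6794, 1.6725, 0.8851, 0.0768
R0 = Σ lx·mx = 5.9641 → 5.964

5.964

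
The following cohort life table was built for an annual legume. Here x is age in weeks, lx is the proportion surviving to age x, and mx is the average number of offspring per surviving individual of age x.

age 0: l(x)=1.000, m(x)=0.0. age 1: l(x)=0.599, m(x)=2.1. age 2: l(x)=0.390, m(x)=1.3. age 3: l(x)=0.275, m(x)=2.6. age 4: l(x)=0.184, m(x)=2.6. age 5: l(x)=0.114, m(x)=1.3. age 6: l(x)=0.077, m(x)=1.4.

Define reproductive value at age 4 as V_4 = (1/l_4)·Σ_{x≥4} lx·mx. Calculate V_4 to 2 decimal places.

3.99

lx·mx for x ≥ 4: 0.4784, 0.1482, 0.1078 → sum = 0.7344
V_4 = 0.7344 / l_4 = 0.7344 / 0.184 = 3.991304… → 3.99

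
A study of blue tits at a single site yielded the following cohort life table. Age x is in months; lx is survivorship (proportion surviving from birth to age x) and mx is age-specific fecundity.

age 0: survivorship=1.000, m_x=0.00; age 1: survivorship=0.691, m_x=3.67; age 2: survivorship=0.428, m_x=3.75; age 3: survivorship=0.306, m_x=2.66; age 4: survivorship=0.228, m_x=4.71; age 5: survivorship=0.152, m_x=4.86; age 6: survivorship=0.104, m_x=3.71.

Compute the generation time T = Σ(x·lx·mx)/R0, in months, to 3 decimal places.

lx·mx: 0, 2.53597, 1.605, 0.81396, 1.07388, 0.73872, 0.38584 → R0 = 7.15337
x·lx·mx: 0, 2.53597, 3.21, 2.44188, 4.29552, 3.6936, 2.31504 → Σ = 18.49201
T = 18.49201 / 7.15337 = 2.585077… → 2.585

2.585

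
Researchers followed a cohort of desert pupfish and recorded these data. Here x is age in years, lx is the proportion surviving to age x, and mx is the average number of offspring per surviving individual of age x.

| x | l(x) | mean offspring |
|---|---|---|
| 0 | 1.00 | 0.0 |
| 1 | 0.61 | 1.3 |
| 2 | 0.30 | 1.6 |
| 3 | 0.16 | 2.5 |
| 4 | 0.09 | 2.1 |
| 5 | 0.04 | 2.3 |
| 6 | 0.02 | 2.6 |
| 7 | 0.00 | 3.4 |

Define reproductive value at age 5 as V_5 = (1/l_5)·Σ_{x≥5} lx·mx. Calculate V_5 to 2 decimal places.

3.60

lx·mx for x ≥ 5: 0.092, 0.052, 0 → sum = 0.144
V_5 = 0.144 / l_5 = 0.144 / 0.04 = 3.6 → 3.60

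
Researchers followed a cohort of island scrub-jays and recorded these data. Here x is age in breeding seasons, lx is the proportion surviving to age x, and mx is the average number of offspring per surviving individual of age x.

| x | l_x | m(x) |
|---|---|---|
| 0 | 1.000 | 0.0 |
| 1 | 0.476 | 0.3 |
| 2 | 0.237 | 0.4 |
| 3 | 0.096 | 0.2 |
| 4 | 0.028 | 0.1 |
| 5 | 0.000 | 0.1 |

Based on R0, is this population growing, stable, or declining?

declining

R0 = Σ lx·mx = 0 + 0.1428 + 0.0948 + 0.0192 + 0.0028 + 0 = 0.2596
R0 < 1, so the population is declining.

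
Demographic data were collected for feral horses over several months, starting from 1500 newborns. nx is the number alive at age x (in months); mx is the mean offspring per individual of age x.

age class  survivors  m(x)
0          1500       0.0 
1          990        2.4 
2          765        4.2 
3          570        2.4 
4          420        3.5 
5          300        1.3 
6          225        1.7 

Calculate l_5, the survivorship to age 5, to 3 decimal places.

0.200

l_5 = n_5/n_0 = 300/1500 = 0.2 → 0.200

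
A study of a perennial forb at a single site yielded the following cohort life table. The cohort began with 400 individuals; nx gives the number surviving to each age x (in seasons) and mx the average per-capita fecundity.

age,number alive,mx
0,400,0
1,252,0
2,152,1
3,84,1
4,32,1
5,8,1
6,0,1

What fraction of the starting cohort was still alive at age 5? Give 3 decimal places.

l_5 = n_5/n_0 = 8/400 = 0.02 → 0.020

0.020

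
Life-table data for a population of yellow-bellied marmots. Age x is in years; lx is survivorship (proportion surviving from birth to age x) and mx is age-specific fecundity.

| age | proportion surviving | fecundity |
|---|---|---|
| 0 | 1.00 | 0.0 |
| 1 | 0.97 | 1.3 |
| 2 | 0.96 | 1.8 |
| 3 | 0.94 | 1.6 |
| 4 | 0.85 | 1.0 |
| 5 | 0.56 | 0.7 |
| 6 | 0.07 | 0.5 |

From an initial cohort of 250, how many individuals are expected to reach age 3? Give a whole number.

235

Expected survivors = N0 · l_3 = 250 × 0.94 = 235 → 235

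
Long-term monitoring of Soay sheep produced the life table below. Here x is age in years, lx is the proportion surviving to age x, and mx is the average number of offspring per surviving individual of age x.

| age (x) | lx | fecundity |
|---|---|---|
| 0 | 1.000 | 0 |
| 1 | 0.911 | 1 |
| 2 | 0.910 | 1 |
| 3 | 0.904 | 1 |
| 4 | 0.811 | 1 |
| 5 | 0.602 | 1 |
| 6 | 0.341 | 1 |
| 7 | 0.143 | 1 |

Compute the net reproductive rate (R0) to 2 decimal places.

4.62

lx·mx by age: 0, 0.911, 0.91, 0.904, 0.811, 0.602, 0.341, 0.143
R0 = Σ lx·mx = 4.622 → 4.62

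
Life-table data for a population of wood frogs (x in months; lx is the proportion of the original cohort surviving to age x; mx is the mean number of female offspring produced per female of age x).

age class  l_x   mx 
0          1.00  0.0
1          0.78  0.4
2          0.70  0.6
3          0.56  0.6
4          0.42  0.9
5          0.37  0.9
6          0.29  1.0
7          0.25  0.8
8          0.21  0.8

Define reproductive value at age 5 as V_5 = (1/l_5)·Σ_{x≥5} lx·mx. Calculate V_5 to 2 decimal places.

2.68

lx·mx for x ≥ 5: 0.333, 0.29, 0.2, 0.168 → sum = 0.991
V_5 = 0.991 / l_5 = 0.991 / 0.37 = 2.678378… → 2.68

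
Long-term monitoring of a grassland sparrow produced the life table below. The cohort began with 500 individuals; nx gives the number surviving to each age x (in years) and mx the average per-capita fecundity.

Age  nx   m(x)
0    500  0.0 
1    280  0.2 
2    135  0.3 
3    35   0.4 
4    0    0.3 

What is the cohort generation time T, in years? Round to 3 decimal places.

1.620

lx = nx/n0 = nx/500: 1, 0.56, 0.27, 0.07, 0
lx·mx: 0, 0.112, 0.081, 0.028, 0 → R0 = 0.221
x·lx·mx: 0, 0.112, 0.162, 0.084, 0 → Σ = 0.358
T = 0.358 / 0.221 = 1.61991… → 1.620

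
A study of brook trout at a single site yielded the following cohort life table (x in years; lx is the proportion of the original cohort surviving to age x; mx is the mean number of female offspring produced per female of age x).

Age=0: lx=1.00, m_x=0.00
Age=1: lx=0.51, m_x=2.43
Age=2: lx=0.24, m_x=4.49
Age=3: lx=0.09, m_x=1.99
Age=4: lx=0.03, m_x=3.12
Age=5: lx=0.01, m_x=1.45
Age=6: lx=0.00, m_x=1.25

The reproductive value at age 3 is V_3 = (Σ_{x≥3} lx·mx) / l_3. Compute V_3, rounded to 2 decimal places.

lx·mx for x ≥ 3: 0.1791, 0.0936, 0.0145, 0 → sum = 0.2872
V_3 = 0.2872 / l_3 = 0.2872 / 0.09 = 3.191111… → 3.19

3.19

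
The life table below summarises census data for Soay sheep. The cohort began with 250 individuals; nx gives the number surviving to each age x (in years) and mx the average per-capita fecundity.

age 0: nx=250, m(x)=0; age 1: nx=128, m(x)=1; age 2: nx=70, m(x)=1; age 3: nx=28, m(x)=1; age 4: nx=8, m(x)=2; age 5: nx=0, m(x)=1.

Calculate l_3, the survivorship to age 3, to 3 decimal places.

0.112

l_3 = n_3/n_0 = 28/250 = 0.112 → 0.112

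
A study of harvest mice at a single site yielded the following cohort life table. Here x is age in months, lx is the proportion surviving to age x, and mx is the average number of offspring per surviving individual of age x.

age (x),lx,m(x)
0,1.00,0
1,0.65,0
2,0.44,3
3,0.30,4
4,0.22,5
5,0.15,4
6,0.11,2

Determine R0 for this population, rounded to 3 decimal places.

lx·mx by age: 0, 0, 1.32, 1.2, 1.1, 0.6, 0.22
R0 = Σ lx·mx = 4.44 → 4.440

4.440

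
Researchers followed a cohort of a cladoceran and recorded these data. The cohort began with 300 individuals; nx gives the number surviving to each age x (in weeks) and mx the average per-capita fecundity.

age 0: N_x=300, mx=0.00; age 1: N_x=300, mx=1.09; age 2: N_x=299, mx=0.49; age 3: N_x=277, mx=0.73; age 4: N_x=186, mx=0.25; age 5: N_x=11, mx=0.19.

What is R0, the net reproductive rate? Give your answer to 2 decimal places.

2.41

lx = nx/n0 = nx/300: 1, 1, 0.99667…, 0.92333…, 0.62, 0.03667…
lx·mx by age: 0, 1.09, 0.488367…, 0.674033…, 0.155, 0.006967…
R0 = Σ lx·mx = 2.414367… → 2.41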